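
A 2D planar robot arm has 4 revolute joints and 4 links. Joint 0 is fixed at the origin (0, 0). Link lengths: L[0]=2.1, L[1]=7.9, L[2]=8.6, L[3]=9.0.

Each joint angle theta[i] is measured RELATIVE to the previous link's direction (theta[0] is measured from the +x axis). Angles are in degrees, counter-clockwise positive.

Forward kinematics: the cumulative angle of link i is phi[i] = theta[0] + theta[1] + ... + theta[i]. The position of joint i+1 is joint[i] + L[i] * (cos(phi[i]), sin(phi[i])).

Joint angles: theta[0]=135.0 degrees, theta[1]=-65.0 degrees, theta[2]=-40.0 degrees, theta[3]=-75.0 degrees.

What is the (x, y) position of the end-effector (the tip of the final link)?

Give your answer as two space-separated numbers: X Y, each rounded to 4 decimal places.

Answer: 15.0288 6.8445

Derivation:
joint[0] = (0.0000, 0.0000)  (base)
link 0: phi[0] = 135 = 135 deg
  cos(135 deg) = -0.7071, sin(135 deg) = 0.7071
  joint[1] = (0.0000, 0.0000) + 2.1 * (-0.7071, 0.7071) = (0.0000 + -1.4849, 0.0000 + 1.4849) = (-1.4849, 1.4849)
link 1: phi[1] = 135 + -65 = 70 deg
  cos(70 deg) = 0.3420, sin(70 deg) = 0.9397
  joint[2] = (-1.4849, 1.4849) + 7.9 * (0.3420, 0.9397) = (-1.4849 + 2.7020, 1.4849 + 7.4236) = (1.2170, 8.9085)
link 2: phi[2] = 135 + -65 + -40 = 30 deg
  cos(30 deg) = 0.8660, sin(30 deg) = 0.5000
  joint[3] = (1.2170, 8.9085) + 8.6 * (0.8660, 0.5000) = (1.2170 + 7.4478, 8.9085 + 4.3000) = (8.6649, 13.2085)
link 3: phi[3] = 135 + -65 + -40 + -75 = -45 deg
  cos(-45 deg) = 0.7071, sin(-45 deg) = -0.7071
  joint[4] = (8.6649, 13.2085) + 9 * (0.7071, -0.7071) = (8.6649 + 6.3640, 13.2085 + -6.3640) = (15.0288, 6.8445)
End effector: (15.0288, 6.8445)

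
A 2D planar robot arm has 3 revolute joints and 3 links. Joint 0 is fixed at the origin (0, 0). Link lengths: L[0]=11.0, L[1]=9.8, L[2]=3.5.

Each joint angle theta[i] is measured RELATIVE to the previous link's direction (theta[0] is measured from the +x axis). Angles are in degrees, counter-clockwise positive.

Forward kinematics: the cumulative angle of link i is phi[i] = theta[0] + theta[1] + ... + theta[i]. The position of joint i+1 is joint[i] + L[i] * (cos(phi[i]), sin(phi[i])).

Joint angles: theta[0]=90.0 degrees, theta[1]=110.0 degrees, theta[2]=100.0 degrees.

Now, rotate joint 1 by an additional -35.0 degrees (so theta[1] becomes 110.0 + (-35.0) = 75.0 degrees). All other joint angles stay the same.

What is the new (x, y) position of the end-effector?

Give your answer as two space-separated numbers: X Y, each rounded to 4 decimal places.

joint[0] = (0.0000, 0.0000)  (base)
link 0: phi[0] = 90 = 90 deg
  cos(90 deg) = 0.0000, sin(90 deg) = 1.0000
  joint[1] = (0.0000, 0.0000) + 11 * (0.0000, 1.0000) = (0.0000 + 0.0000, 0.0000 + 11.0000) = (0.0000, 11.0000)
link 1: phi[1] = 90 + 75 = 165 deg
  cos(165 deg) = -0.9659, sin(165 deg) = 0.2588
  joint[2] = (0.0000, 11.0000) + 9.8 * (-0.9659, 0.2588) = (0.0000 + -9.4661, 11.0000 + 2.5364) = (-9.4661, 13.5364)
link 2: phi[2] = 90 + 75 + 100 = 265 deg
  cos(265 deg) = -0.0872, sin(265 deg) = -0.9962
  joint[3] = (-9.4661, 13.5364) + 3.5 * (-0.0872, -0.9962) = (-9.4661 + -0.3050, 13.5364 + -3.4867) = (-9.7711, 10.0497)
End effector: (-9.7711, 10.0497)

Answer: -9.7711 10.0497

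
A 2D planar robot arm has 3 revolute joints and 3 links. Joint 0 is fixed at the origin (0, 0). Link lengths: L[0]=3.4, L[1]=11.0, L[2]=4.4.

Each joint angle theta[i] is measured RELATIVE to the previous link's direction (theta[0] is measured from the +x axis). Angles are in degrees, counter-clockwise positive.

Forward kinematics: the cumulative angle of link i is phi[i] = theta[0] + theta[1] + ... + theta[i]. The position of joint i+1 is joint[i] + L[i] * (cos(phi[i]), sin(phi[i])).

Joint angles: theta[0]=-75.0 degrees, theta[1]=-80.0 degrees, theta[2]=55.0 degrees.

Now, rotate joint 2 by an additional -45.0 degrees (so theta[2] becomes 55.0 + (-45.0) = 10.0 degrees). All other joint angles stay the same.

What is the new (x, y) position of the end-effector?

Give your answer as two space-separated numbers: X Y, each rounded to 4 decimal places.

joint[0] = (0.0000, 0.0000)  (base)
link 0: phi[0] = -75 = -75 deg
  cos(-75 deg) = 0.2588, sin(-75 deg) = -0.9659
  joint[1] = (0.0000, 0.0000) + 3.4 * (0.2588, -0.9659) = (0.0000 + 0.8800, 0.0000 + -3.2841) = (0.8800, -3.2841)
link 1: phi[1] = -75 + -80 = -155 deg
  cos(-155 deg) = -0.9063, sin(-155 deg) = -0.4226
  joint[2] = (0.8800, -3.2841) + 11 * (-0.9063, -0.4226) = (0.8800 + -9.9694, -3.2841 + -4.6488) = (-9.0894, -7.9329)
link 2: phi[2] = -75 + -80 + 10 = -145 deg
  cos(-145 deg) = -0.8192, sin(-145 deg) = -0.5736
  joint[3] = (-9.0894, -7.9329) + 4.4 * (-0.8192, -0.5736) = (-9.0894 + -3.6043, -7.9329 + -2.5237) = (-12.6937, -10.4567)
End effector: (-12.6937, -10.4567)

Answer: -12.6937 -10.4567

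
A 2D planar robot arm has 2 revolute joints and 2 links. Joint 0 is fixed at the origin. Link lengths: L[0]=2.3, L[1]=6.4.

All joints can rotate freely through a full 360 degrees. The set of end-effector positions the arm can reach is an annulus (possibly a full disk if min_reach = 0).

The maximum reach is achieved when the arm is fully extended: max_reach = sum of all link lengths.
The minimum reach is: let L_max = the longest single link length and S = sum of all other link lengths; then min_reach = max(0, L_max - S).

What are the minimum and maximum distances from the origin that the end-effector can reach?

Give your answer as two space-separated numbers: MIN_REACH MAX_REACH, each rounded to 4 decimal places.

Link lengths: [2.3, 6.4]
max_reach = 2.3 + 6.4 = 8.7
L_max = max([2.3, 6.4]) = 6.4
S (sum of others) = 8.7 - 6.4 = 2.3
min_reach = max(0, 6.4 - 2.3) = max(0, 4.1) = 4.1

Answer: 4.1000 8.7000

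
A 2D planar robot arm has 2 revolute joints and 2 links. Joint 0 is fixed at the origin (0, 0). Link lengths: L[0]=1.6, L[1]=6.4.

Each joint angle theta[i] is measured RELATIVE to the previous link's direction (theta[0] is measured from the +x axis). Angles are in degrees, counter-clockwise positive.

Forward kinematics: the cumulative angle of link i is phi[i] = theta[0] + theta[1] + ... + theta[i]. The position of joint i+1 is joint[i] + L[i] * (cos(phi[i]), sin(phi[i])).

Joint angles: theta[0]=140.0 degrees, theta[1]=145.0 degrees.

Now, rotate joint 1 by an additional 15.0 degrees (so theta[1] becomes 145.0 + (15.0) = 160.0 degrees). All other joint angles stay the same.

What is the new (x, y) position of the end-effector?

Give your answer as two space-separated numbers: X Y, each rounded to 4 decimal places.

joint[0] = (0.0000, 0.0000)  (base)
link 0: phi[0] = 140 = 140 deg
  cos(140 deg) = -0.7660, sin(140 deg) = 0.6428
  joint[1] = (0.0000, 0.0000) + 1.6 * (-0.7660, 0.6428) = (0.0000 + -1.2257, 0.0000 + 1.0285) = (-1.2257, 1.0285)
link 1: phi[1] = 140 + 160 = 300 deg
  cos(300 deg) = 0.5000, sin(300 deg) = -0.8660
  joint[2] = (-1.2257, 1.0285) + 6.4 * (0.5000, -0.8660) = (-1.2257 + 3.2000, 1.0285 + -5.5426) = (1.9743, -4.5141)
End effector: (1.9743, -4.5141)

Answer: 1.9743 -4.5141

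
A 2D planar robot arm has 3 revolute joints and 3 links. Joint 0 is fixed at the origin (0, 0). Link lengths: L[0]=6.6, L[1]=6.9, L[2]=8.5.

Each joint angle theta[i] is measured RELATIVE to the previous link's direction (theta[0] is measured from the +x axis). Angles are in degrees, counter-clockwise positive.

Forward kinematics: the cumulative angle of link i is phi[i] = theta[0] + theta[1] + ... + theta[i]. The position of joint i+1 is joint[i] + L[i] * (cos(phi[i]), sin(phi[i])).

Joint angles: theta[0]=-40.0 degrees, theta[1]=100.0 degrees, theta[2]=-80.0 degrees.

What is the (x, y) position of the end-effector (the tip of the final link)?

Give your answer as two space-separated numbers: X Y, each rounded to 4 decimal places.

joint[0] = (0.0000, 0.0000)  (base)
link 0: phi[0] = -40 = -40 deg
  cos(-40 deg) = 0.7660, sin(-40 deg) = -0.6428
  joint[1] = (0.0000, 0.0000) + 6.6 * (0.7660, -0.6428) = (0.0000 + 5.0559, 0.0000 + -4.2424) = (5.0559, -4.2424)
link 1: phi[1] = -40 + 100 = 60 deg
  cos(60 deg) = 0.5000, sin(60 deg) = 0.8660
  joint[2] = (5.0559, -4.2424) + 6.9 * (0.5000, 0.8660) = (5.0559 + 3.4500, -4.2424 + 5.9756) = (8.5059, 1.7332)
link 2: phi[2] = -40 + 100 + -80 = -20 deg
  cos(-20 deg) = 0.9397, sin(-20 deg) = -0.3420
  joint[3] = (8.5059, 1.7332) + 8.5 * (0.9397, -0.3420) = (8.5059 + 7.9874, 1.7332 + -2.9072) = (16.4933, -1.1740)
End effector: (16.4933, -1.1740)

Answer: 16.4933 -1.1740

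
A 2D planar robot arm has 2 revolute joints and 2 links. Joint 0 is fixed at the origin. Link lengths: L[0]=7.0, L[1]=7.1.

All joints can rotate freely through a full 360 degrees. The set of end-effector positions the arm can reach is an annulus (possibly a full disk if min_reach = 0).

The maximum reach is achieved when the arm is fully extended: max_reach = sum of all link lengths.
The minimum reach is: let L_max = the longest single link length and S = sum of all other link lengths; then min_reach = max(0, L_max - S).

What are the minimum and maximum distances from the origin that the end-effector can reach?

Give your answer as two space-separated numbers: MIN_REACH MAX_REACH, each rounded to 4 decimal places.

Answer: 0.1000 14.1000

Derivation:
Link lengths: [7.0, 7.1]
max_reach = 7 + 7.1 = 14.1
L_max = max([7.0, 7.1]) = 7.1
S (sum of others) = 14.1 - 7.1 = 7
min_reach = max(0, 7.1 - 7) = max(0, 0.1) = 0.1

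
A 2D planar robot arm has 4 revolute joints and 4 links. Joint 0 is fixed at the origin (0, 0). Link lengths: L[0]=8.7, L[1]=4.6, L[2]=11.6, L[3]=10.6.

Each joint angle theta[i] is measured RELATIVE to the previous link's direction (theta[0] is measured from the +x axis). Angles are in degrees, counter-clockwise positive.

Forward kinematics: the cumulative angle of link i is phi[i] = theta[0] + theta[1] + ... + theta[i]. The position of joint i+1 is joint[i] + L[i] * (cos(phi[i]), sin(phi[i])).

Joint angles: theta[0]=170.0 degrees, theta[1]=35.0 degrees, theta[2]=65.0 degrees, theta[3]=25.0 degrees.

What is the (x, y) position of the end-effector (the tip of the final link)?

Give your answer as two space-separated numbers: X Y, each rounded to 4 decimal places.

joint[0] = (0.0000, 0.0000)  (base)
link 0: phi[0] = 170 = 170 deg
  cos(170 deg) = -0.9848, sin(170 deg) = 0.1736
  joint[1] = (0.0000, 0.0000) + 8.7 * (-0.9848, 0.1736) = (0.0000 + -8.5678, 0.0000 + 1.5107) = (-8.5678, 1.5107)
link 1: phi[1] = 170 + 35 = 205 deg
  cos(205 deg) = -0.9063, sin(205 deg) = -0.4226
  joint[2] = (-8.5678, 1.5107) + 4.6 * (-0.9063, -0.4226) = (-8.5678 + -4.1690, 1.5107 + -1.9440) = (-12.7368, -0.4333)
link 2: phi[2] = 170 + 35 + 65 = 270 deg
  cos(270 deg) = -0.0000, sin(270 deg) = -1.0000
  joint[3] = (-12.7368, -0.4333) + 11.6 * (-0.0000, -1.0000) = (-12.7368 + -0.0000, -0.4333 + -11.6000) = (-12.7368, -12.0333)
link 3: phi[3] = 170 + 35 + 65 + 25 = 295 deg
  cos(295 deg) = 0.4226, sin(295 deg) = -0.9063
  joint[4] = (-12.7368, -12.0333) + 10.6 * (0.4226, -0.9063) = (-12.7368 + 4.4798, -12.0333 + -9.6069) = (-8.2571, -21.6402)
End effector: (-8.2571, -21.6402)

Answer: -8.2571 -21.6402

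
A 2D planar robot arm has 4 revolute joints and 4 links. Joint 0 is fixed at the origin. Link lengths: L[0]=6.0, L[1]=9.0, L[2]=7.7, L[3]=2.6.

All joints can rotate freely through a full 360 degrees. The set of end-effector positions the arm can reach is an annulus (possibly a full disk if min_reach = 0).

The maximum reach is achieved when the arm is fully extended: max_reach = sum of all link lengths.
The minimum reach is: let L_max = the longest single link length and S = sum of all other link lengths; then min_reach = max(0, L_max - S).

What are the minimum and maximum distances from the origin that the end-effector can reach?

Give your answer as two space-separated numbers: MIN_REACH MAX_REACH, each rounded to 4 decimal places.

Answer: 0.0000 25.3000

Derivation:
Link lengths: [6.0, 9.0, 7.7, 2.6]
max_reach = 6 + 9 + 7.7 + 2.6 = 25.3
L_max = max([6.0, 9.0, 7.7, 2.6]) = 9
S (sum of others) = 25.3 - 9 = 16.3
min_reach = max(0, 9 - 16.3) = max(0, -7.3) = 0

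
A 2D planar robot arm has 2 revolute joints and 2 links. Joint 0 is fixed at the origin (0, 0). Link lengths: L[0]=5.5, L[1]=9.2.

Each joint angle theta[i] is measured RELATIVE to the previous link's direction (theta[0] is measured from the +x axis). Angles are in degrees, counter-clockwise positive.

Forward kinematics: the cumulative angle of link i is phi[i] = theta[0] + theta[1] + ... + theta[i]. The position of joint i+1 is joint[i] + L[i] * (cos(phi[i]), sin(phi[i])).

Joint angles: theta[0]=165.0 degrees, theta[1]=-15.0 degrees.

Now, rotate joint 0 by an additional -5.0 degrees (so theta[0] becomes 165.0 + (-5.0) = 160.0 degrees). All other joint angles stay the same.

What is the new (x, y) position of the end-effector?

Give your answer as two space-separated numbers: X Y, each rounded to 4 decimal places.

joint[0] = (0.0000, 0.0000)  (base)
link 0: phi[0] = 160 = 160 deg
  cos(160 deg) = -0.9397, sin(160 deg) = 0.3420
  joint[1] = (0.0000, 0.0000) + 5.5 * (-0.9397, 0.3420) = (0.0000 + -5.1683, 0.0000 + 1.8811) = (-5.1683, 1.8811)
link 1: phi[1] = 160 + -15 = 145 deg
  cos(145 deg) = -0.8192, sin(145 deg) = 0.5736
  joint[2] = (-5.1683, 1.8811) + 9.2 * (-0.8192, 0.5736) = (-5.1683 + -7.5362, 1.8811 + 5.2769) = (-12.7045, 7.1580)
End effector: (-12.7045, 7.1580)

Answer: -12.7045 7.1580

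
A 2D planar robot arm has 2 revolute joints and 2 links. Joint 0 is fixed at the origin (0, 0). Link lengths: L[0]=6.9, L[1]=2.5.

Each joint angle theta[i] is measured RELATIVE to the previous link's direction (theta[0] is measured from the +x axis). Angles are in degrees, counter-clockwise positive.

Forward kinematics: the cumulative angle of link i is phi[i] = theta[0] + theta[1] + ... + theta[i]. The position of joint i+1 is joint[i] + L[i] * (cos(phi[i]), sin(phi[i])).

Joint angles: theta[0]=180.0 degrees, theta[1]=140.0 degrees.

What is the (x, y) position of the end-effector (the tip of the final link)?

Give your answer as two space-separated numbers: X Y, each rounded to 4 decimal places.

joint[0] = (0.0000, 0.0000)  (base)
link 0: phi[0] = 180 = 180 deg
  cos(180 deg) = -1.0000, sin(180 deg) = 0.0000
  joint[1] = (0.0000, 0.0000) + 6.9 * (-1.0000, 0.0000) = (0.0000 + -6.9000, 0.0000 + 0.0000) = (-6.9000, 0.0000)
link 1: phi[1] = 180 + 140 = 320 deg
  cos(320 deg) = 0.7660, sin(320 deg) = -0.6428
  joint[2] = (-6.9000, 0.0000) + 2.5 * (0.7660, -0.6428) = (-6.9000 + 1.9151, 0.0000 + -1.6070) = (-4.9849, -1.6070)
End effector: (-4.9849, -1.6070)

Answer: -4.9849 -1.6070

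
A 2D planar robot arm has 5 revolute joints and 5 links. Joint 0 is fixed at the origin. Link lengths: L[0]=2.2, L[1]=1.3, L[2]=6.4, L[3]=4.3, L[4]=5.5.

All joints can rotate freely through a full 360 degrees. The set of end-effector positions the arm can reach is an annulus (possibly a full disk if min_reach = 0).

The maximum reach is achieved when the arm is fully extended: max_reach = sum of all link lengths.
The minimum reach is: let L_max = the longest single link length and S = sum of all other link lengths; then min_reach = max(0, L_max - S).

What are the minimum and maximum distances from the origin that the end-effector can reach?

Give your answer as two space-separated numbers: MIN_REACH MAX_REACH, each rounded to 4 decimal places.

Answer: 0.0000 19.7000

Derivation:
Link lengths: [2.2, 1.3, 6.4, 4.3, 5.5]
max_reach = 2.2 + 1.3 + 6.4 + 4.3 + 5.5 = 19.7
L_max = max([2.2, 1.3, 6.4, 4.3, 5.5]) = 6.4
S (sum of others) = 19.7 - 6.4 = 13.3
min_reach = max(0, 6.4 - 13.3) = max(0, -6.9) = 0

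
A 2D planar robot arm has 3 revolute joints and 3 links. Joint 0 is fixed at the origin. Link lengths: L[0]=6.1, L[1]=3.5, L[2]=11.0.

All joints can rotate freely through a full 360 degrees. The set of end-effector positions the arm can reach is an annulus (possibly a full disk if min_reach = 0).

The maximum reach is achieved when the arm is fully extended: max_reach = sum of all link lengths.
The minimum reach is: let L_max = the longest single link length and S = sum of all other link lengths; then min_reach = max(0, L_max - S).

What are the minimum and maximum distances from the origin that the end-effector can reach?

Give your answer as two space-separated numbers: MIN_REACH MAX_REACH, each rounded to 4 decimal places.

Link lengths: [6.1, 3.5, 11.0]
max_reach = 6.1 + 3.5 + 11 = 20.6
L_max = max([6.1, 3.5, 11.0]) = 11
S (sum of others) = 20.6 - 11 = 9.6
min_reach = max(0, 11 - 9.6) = max(0, 1.4) = 1.4

Answer: 1.4000 20.6000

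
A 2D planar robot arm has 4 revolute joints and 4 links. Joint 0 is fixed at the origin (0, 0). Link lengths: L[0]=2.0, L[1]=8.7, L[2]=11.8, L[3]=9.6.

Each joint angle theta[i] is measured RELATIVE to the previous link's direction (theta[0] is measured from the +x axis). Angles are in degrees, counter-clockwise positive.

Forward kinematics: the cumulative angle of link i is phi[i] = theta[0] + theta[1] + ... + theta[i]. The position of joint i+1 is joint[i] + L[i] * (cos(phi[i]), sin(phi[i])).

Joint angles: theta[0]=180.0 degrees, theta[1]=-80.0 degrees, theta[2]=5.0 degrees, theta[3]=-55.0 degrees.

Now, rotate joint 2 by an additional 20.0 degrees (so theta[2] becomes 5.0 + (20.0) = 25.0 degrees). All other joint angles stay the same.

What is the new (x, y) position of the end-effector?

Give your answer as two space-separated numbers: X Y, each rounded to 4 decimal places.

joint[0] = (0.0000, 0.0000)  (base)
link 0: phi[0] = 180 = 180 deg
  cos(180 deg) = -1.0000, sin(180 deg) = 0.0000
  joint[1] = (0.0000, 0.0000) + 2 * (-1.0000, 0.0000) = (0.0000 + -2.0000, 0.0000 + 0.0000) = (-2.0000, 0.0000)
link 1: phi[1] = 180 + -80 = 100 deg
  cos(100 deg) = -0.1736, sin(100 deg) = 0.9848
  joint[2] = (-2.0000, 0.0000) + 8.7 * (-0.1736, 0.9848) = (-2.0000 + -1.5107, 0.0000 + 8.5678) = (-3.5107, 8.5678)
link 2: phi[2] = 180 + -80 + 25 = 125 deg
  cos(125 deg) = -0.5736, sin(125 deg) = 0.8192
  joint[3] = (-3.5107, 8.5678) + 11.8 * (-0.5736, 0.8192) = (-3.5107 + -6.7682, 8.5678 + 9.6660) = (-10.2789, 18.2338)
link 3: phi[3] = 180 + -80 + 25 + -55 = 70 deg
  cos(70 deg) = 0.3420, sin(70 deg) = 0.9397
  joint[4] = (-10.2789, 18.2338) + 9.6 * (0.3420, 0.9397) = (-10.2789 + 3.2834, 18.2338 + 9.0210) = (-6.9955, 27.2549)
End effector: (-6.9955, 27.2549)

Answer: -6.9955 27.2549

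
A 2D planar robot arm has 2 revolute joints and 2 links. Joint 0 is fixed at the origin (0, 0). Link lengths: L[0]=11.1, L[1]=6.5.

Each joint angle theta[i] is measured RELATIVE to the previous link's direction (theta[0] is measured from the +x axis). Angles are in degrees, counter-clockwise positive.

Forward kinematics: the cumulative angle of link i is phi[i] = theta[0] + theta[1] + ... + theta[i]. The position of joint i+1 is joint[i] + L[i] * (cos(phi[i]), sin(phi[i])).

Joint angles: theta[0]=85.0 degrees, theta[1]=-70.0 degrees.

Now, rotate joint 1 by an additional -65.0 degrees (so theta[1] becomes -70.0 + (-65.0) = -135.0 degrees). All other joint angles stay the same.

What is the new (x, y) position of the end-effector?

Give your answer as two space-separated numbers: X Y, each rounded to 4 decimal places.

joint[0] = (0.0000, 0.0000)  (base)
link 0: phi[0] = 85 = 85 deg
  cos(85 deg) = 0.0872, sin(85 deg) = 0.9962
  joint[1] = (0.0000, 0.0000) + 11.1 * (0.0872, 0.9962) = (0.0000 + 0.9674, 0.0000 + 11.0578) = (0.9674, 11.0578)
link 1: phi[1] = 85 + -135 = -50 deg
  cos(-50 deg) = 0.6428, sin(-50 deg) = -0.7660
  joint[2] = (0.9674, 11.0578) + 6.5 * (0.6428, -0.7660) = (0.9674 + 4.1781, 11.0578 + -4.9793) = (5.1455, 6.0785)
End effector: (5.1455, 6.0785)

Answer: 5.1455 6.0785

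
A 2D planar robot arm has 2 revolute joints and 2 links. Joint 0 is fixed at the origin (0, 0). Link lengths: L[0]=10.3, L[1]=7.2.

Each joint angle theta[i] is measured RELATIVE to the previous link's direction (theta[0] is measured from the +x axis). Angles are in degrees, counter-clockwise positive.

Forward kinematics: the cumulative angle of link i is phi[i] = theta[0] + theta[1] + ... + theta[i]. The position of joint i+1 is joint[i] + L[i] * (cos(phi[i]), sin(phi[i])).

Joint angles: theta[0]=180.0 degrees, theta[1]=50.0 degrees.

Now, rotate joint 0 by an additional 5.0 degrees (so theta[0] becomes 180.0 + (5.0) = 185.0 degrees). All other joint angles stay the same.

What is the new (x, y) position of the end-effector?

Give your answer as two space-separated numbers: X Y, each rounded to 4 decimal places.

joint[0] = (0.0000, 0.0000)  (base)
link 0: phi[0] = 185 = 185 deg
  cos(185 deg) = -0.9962, sin(185 deg) = -0.0872
  joint[1] = (0.0000, 0.0000) + 10.3 * (-0.9962, -0.0872) = (0.0000 + -10.2608, 0.0000 + -0.8977) = (-10.2608, -0.8977)
link 1: phi[1] = 185 + 50 = 235 deg
  cos(235 deg) = -0.5736, sin(235 deg) = -0.8192
  joint[2] = (-10.2608, -0.8977) + 7.2 * (-0.5736, -0.8192) = (-10.2608 + -4.1298, -0.8977 + -5.8979) = (-14.3906, -6.7956)
End effector: (-14.3906, -6.7956)

Answer: -14.3906 -6.7956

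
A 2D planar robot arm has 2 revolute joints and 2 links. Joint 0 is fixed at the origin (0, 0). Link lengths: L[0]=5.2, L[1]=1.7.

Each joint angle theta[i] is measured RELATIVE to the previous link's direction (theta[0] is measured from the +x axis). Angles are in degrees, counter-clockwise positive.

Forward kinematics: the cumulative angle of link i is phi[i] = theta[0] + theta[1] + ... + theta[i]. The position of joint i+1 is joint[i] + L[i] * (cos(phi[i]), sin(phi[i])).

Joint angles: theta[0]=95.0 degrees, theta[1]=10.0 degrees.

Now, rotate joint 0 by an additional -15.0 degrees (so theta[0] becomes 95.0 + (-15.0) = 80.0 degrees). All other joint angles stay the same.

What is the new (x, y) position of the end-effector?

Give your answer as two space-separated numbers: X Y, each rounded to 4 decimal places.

joint[0] = (0.0000, 0.0000)  (base)
link 0: phi[0] = 80 = 80 deg
  cos(80 deg) = 0.1736, sin(80 deg) = 0.9848
  joint[1] = (0.0000, 0.0000) + 5.2 * (0.1736, 0.9848) = (0.0000 + 0.9030, 0.0000 + 5.1210) = (0.9030, 5.1210)
link 1: phi[1] = 80 + 10 = 90 deg
  cos(90 deg) = 0.0000, sin(90 deg) = 1.0000
  joint[2] = (0.9030, 5.1210) + 1.7 * (0.0000, 1.0000) = (0.9030 + 0.0000, 5.1210 + 1.7000) = (0.9030, 6.8210)
End effector: (0.9030, 6.8210)

Answer: 0.9030 6.8210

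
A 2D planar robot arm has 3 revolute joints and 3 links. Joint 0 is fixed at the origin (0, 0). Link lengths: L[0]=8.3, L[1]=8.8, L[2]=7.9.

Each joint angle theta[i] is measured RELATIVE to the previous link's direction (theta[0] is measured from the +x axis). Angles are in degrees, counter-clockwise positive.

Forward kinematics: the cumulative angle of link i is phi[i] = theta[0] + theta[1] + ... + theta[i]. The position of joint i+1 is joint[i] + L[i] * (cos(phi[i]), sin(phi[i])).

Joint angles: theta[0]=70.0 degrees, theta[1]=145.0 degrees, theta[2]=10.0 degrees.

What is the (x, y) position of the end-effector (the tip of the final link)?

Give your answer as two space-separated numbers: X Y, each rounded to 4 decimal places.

Answer: -9.9559 -2.8342

Derivation:
joint[0] = (0.0000, 0.0000)  (base)
link 0: phi[0] = 70 = 70 deg
  cos(70 deg) = 0.3420, sin(70 deg) = 0.9397
  joint[1] = (0.0000, 0.0000) + 8.3 * (0.3420, 0.9397) = (0.0000 + 2.8388, 0.0000 + 7.7994) = (2.8388, 7.7994)
link 1: phi[1] = 70 + 145 = 215 deg
  cos(215 deg) = -0.8192, sin(215 deg) = -0.5736
  joint[2] = (2.8388, 7.7994) + 8.8 * (-0.8192, -0.5736) = (2.8388 + -7.2085, 7.7994 + -5.0475) = (-4.3698, 2.7520)
link 2: phi[2] = 70 + 145 + 10 = 225 deg
  cos(225 deg) = -0.7071, sin(225 deg) = -0.7071
  joint[3] = (-4.3698, 2.7520) + 7.9 * (-0.7071, -0.7071) = (-4.3698 + -5.5861, 2.7520 + -5.5861) = (-9.9559, -2.8342)
End effector: (-9.9559, -2.8342)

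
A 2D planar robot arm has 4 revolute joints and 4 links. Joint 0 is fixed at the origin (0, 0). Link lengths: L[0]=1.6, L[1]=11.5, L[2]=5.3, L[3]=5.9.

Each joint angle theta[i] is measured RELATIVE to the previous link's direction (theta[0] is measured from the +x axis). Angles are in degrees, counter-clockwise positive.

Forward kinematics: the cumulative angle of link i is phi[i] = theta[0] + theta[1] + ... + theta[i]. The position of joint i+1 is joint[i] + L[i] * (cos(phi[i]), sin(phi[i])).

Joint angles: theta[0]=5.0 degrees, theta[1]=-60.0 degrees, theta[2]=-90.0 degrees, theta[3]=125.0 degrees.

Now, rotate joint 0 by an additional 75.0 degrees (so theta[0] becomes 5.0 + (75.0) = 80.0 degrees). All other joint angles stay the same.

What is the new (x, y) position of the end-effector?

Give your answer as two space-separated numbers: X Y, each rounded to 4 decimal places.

Answer: 16.2811 5.3616

Derivation:
joint[0] = (0.0000, 0.0000)  (base)
link 0: phi[0] = 80 = 80 deg
  cos(80 deg) = 0.1736, sin(80 deg) = 0.9848
  joint[1] = (0.0000, 0.0000) + 1.6 * (0.1736, 0.9848) = (0.0000 + 0.2778, 0.0000 + 1.5757) = (0.2778, 1.5757)
link 1: phi[1] = 80 + -60 = 20 deg
  cos(20 deg) = 0.9397, sin(20 deg) = 0.3420
  joint[2] = (0.2778, 1.5757) + 11.5 * (0.9397, 0.3420) = (0.2778 + 10.8065, 1.5757 + 3.9332) = (11.0843, 5.5089)
link 2: phi[2] = 80 + -60 + -90 = -70 deg
  cos(-70 deg) = 0.3420, sin(-70 deg) = -0.9397
  joint[3] = (11.0843, 5.5089) + 5.3 * (0.3420, -0.9397) = (11.0843 + 1.8127, 5.5089 + -4.9804) = (12.8970, 0.5286)
link 3: phi[3] = 80 + -60 + -90 + 125 = 55 deg
  cos(55 deg) = 0.5736, sin(55 deg) = 0.8192
  joint[4] = (12.8970, 0.5286) + 5.9 * (0.5736, 0.8192) = (12.8970 + 3.3841, 0.5286 + 4.8330) = (16.2811, 5.3616)
End effector: (16.2811, 5.3616)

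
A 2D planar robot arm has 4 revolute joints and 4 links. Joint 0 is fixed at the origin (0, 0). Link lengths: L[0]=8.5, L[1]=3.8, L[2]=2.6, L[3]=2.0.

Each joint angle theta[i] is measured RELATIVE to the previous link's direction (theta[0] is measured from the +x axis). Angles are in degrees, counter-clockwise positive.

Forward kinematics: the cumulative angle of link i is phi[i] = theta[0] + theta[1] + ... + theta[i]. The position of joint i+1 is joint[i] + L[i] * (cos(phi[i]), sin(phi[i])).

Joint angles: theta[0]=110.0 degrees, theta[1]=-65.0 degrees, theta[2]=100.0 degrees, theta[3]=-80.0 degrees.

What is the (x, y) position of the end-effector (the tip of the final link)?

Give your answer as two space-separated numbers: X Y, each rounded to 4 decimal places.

Answer: -1.5047 13.9783

Derivation:
joint[0] = (0.0000, 0.0000)  (base)
link 0: phi[0] = 110 = 110 deg
  cos(110 deg) = -0.3420, sin(110 deg) = 0.9397
  joint[1] = (0.0000, 0.0000) + 8.5 * (-0.3420, 0.9397) = (0.0000 + -2.9072, 0.0000 + 7.9874) = (-2.9072, 7.9874)
link 1: phi[1] = 110 + -65 = 45 deg
  cos(45 deg) = 0.7071, sin(45 deg) = 0.7071
  joint[2] = (-2.9072, 7.9874) + 3.8 * (0.7071, 0.7071) = (-2.9072 + 2.6870, 7.9874 + 2.6870) = (-0.2202, 10.6744)
link 2: phi[2] = 110 + -65 + 100 = 145 deg
  cos(145 deg) = -0.8192, sin(145 deg) = 0.5736
  joint[3] = (-0.2202, 10.6744) + 2.6 * (-0.8192, 0.5736) = (-0.2202 + -2.1298, 10.6744 + 1.4913) = (-2.3500, 12.1657)
link 3: phi[3] = 110 + -65 + 100 + -80 = 65 deg
  cos(65 deg) = 0.4226, sin(65 deg) = 0.9063
  joint[4] = (-2.3500, 12.1657) + 2 * (0.4226, 0.9063) = (-2.3500 + 0.8452, 12.1657 + 1.8126) = (-1.5047, 13.9783)
End effector: (-1.5047, 13.9783)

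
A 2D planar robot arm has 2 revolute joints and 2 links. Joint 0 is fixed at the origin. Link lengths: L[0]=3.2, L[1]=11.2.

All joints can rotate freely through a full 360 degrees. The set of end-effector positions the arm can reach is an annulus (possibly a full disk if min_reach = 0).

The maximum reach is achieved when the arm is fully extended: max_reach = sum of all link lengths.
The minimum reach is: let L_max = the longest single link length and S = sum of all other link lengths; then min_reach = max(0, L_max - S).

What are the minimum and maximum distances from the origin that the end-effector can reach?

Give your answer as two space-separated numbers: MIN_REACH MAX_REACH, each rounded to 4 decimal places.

Link lengths: [3.2, 11.2]
max_reach = 3.2 + 11.2 = 14.4
L_max = max([3.2, 11.2]) = 11.2
S (sum of others) = 14.4 - 11.2 = 3.2
min_reach = max(0, 11.2 - 3.2) = max(0, 8) = 8

Answer: 8.0000 14.4000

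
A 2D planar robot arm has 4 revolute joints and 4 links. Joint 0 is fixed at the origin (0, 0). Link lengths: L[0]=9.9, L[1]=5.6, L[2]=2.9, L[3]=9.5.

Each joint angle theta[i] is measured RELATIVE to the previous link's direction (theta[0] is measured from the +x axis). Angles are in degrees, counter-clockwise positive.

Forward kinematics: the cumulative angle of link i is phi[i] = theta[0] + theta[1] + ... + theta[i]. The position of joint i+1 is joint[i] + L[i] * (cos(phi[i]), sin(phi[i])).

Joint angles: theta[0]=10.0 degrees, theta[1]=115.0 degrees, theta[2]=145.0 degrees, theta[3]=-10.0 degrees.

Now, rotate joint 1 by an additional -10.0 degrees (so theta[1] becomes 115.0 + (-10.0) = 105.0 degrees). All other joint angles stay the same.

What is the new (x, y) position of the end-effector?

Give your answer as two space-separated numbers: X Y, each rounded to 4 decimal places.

Answer: 3.6302 -4.9886

Derivation:
joint[0] = (0.0000, 0.0000)  (base)
link 0: phi[0] = 10 = 10 deg
  cos(10 deg) = 0.9848, sin(10 deg) = 0.1736
  joint[1] = (0.0000, 0.0000) + 9.9 * (0.9848, 0.1736) = (0.0000 + 9.7496, 0.0000 + 1.7191) = (9.7496, 1.7191)
link 1: phi[1] = 10 + 105 = 115 deg
  cos(115 deg) = -0.4226, sin(115 deg) = 0.9063
  joint[2] = (9.7496, 1.7191) + 5.6 * (-0.4226, 0.9063) = (9.7496 + -2.3667, 1.7191 + 5.0753) = (7.3829, 6.7944)
link 2: phi[2] = 10 + 105 + 145 = 260 deg
  cos(260 deg) = -0.1736, sin(260 deg) = -0.9848
  joint[3] = (7.3829, 6.7944) + 2.9 * (-0.1736, -0.9848) = (7.3829 + -0.5036, 6.7944 + -2.8559) = (6.8794, 3.9385)
link 3: phi[3] = 10 + 105 + 145 + -10 = 250 deg
  cos(250 deg) = -0.3420, sin(250 deg) = -0.9397
  joint[4] = (6.8794, 3.9385) + 9.5 * (-0.3420, -0.9397) = (6.8794 + -3.2492, 3.9385 + -8.9271) = (3.6302, -4.9886)
End effector: (3.6302, -4.9886)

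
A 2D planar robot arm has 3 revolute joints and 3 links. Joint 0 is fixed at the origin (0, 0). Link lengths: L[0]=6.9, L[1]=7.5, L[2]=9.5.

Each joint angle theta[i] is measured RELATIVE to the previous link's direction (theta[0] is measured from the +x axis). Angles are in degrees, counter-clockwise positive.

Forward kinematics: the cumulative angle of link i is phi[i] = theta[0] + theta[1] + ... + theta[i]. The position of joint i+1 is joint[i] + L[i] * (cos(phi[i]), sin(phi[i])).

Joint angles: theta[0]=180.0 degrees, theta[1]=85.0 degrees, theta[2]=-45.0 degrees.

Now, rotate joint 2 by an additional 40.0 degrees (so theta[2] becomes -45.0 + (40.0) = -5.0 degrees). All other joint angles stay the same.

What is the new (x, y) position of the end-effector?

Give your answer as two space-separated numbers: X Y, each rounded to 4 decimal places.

Answer: -9.2033 -16.8271

Derivation:
joint[0] = (0.0000, 0.0000)  (base)
link 0: phi[0] = 180 = 180 deg
  cos(180 deg) = -1.0000, sin(180 deg) = 0.0000
  joint[1] = (0.0000, 0.0000) + 6.9 * (-1.0000, 0.0000) = (0.0000 + -6.9000, 0.0000 + 0.0000) = (-6.9000, 0.0000)
link 1: phi[1] = 180 + 85 = 265 deg
  cos(265 deg) = -0.0872, sin(265 deg) = -0.9962
  joint[2] = (-6.9000, 0.0000) + 7.5 * (-0.0872, -0.9962) = (-6.9000 + -0.6537, 0.0000 + -7.4715) = (-7.5537, -7.4715)
link 2: phi[2] = 180 + 85 + -5 = 260 deg
  cos(260 deg) = -0.1736, sin(260 deg) = -0.9848
  joint[3] = (-7.5537, -7.4715) + 9.5 * (-0.1736, -0.9848) = (-7.5537 + -1.6497, -7.4715 + -9.3557) = (-9.2033, -16.8271)
End effector: (-9.2033, -16.8271)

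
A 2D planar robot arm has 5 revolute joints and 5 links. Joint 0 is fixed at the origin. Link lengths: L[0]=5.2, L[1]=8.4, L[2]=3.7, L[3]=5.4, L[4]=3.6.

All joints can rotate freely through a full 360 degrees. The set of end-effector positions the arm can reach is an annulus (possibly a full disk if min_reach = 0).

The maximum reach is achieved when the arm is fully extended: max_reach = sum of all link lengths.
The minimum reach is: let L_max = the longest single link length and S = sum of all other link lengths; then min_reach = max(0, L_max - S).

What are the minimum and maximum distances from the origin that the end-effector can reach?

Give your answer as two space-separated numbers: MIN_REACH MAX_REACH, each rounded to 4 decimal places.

Answer: 0.0000 26.3000

Derivation:
Link lengths: [5.2, 8.4, 3.7, 5.4, 3.6]
max_reach = 5.2 + 8.4 + 3.7 + 5.4 + 3.6 = 26.3
L_max = max([5.2, 8.4, 3.7, 5.4, 3.6]) = 8.4
S (sum of others) = 26.3 - 8.4 = 17.9
min_reach = max(0, 8.4 - 17.9) = max(0, -9.5) = 0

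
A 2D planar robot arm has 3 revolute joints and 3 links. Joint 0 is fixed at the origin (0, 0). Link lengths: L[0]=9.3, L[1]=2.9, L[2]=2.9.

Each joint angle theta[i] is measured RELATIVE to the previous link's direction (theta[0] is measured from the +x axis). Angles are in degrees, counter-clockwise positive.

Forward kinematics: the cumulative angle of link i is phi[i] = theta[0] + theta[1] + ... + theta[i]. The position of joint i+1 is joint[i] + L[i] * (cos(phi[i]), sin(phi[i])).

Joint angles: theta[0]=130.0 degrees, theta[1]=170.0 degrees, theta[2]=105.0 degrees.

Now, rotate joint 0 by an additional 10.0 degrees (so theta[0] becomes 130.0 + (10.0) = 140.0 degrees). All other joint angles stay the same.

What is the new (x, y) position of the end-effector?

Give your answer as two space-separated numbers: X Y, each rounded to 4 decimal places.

Answer: -3.5968 6.1319

Derivation:
joint[0] = (0.0000, 0.0000)  (base)
link 0: phi[0] = 140 = 140 deg
  cos(140 deg) = -0.7660, sin(140 deg) = 0.6428
  joint[1] = (0.0000, 0.0000) + 9.3 * (-0.7660, 0.6428) = (0.0000 + -7.1242, 0.0000 + 5.9779) = (-7.1242, 5.9779)
link 1: phi[1] = 140 + 170 = 310 deg
  cos(310 deg) = 0.6428, sin(310 deg) = -0.7660
  joint[2] = (-7.1242, 5.9779) + 2.9 * (0.6428, -0.7660) = (-7.1242 + 1.8641, 5.9779 + -2.2215) = (-5.2601, 3.7564)
link 2: phi[2] = 140 + 170 + 105 = 415 deg
  cos(415 deg) = 0.5736, sin(415 deg) = 0.8192
  joint[3] = (-5.2601, 3.7564) + 2.9 * (0.5736, 0.8192) = (-5.2601 + 1.6634, 3.7564 + 2.3755) = (-3.5968, 6.1319)
End effector: (-3.5968, 6.1319)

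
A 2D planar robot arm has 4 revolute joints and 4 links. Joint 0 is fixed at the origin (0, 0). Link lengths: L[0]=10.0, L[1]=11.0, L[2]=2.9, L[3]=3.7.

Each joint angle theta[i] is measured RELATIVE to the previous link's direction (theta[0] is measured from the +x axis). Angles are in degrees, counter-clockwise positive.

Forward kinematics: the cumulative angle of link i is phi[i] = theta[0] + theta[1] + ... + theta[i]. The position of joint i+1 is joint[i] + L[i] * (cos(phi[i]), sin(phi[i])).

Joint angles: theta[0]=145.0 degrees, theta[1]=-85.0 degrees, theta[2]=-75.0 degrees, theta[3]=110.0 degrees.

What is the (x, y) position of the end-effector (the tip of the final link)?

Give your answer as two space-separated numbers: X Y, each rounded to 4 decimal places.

joint[0] = (0.0000, 0.0000)  (base)
link 0: phi[0] = 145 = 145 deg
  cos(145 deg) = -0.8192, sin(145 deg) = 0.5736
  joint[1] = (0.0000, 0.0000) + 10 * (-0.8192, 0.5736) = (0.0000 + -8.1915, 0.0000 + 5.7358) = (-8.1915, 5.7358)
link 1: phi[1] = 145 + -85 = 60 deg
  cos(60 deg) = 0.5000, sin(60 deg) = 0.8660
  joint[2] = (-8.1915, 5.7358) + 11 * (0.5000, 0.8660) = (-8.1915 + 5.5000, 5.7358 + 9.5263) = (-2.6915, 15.2620)
link 2: phi[2] = 145 + -85 + -75 = -15 deg
  cos(-15 deg) = 0.9659, sin(-15 deg) = -0.2588
  joint[3] = (-2.6915, 15.2620) + 2.9 * (0.9659, -0.2588) = (-2.6915 + 2.8012, 15.2620 + -0.7506) = (0.1097, 14.5115)
link 3: phi[3] = 145 + -85 + -75 + 110 = 95 deg
  cos(95 deg) = -0.0872, sin(95 deg) = 0.9962
  joint[4] = (0.1097, 14.5115) + 3.7 * (-0.0872, 0.9962) = (0.1097 + -0.3225, 14.5115 + 3.6859) = (-0.2128, 18.1974)
End effector: (-0.2128, 18.1974)

Answer: -0.2128 18.1974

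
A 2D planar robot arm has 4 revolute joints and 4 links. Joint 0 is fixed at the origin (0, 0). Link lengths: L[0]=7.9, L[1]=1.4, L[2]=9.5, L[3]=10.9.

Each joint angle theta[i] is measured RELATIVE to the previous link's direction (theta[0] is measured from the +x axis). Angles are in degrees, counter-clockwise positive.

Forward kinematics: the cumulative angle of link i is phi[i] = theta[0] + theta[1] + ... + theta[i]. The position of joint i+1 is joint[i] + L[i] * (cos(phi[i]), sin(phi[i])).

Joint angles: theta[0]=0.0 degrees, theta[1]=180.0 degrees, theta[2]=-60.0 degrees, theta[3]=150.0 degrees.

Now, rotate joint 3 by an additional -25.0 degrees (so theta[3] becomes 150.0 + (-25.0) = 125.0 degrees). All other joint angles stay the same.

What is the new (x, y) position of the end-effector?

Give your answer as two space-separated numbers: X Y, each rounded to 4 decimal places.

joint[0] = (0.0000, 0.0000)  (base)
link 0: phi[0] = 0 = 0 deg
  cos(0 deg) = 1.0000, sin(0 deg) = 0.0000
  joint[1] = (0.0000, 0.0000) + 7.9 * (1.0000, 0.0000) = (0.0000 + 7.9000, 0.0000 + 0.0000) = (7.9000, 0.0000)
link 1: phi[1] = 0 + 180 = 180 deg
  cos(180 deg) = -1.0000, sin(180 deg) = 0.0000
  joint[2] = (7.9000, 0.0000) + 1.4 * (-1.0000, 0.0000) = (7.9000 + -1.4000, 0.0000 + 0.0000) = (6.5000, 0.0000)
link 2: phi[2] = 0 + 180 + -60 = 120 deg
  cos(120 deg) = -0.5000, sin(120 deg) = 0.8660
  joint[3] = (6.5000, 0.0000) + 9.5 * (-0.5000, 0.8660) = (6.5000 + -4.7500, 0.0000 + 8.2272) = (1.7500, 8.2272)
link 3: phi[3] = 0 + 180 + -60 + 125 = 245 deg
  cos(245 deg) = -0.4226, sin(245 deg) = -0.9063
  joint[4] = (1.7500, 8.2272) + 10.9 * (-0.4226, -0.9063) = (1.7500 + -4.6065, 8.2272 + -9.8788) = (-2.8565, -1.6515)
End effector: (-2.8565, -1.6515)

Answer: -2.8565 -1.6515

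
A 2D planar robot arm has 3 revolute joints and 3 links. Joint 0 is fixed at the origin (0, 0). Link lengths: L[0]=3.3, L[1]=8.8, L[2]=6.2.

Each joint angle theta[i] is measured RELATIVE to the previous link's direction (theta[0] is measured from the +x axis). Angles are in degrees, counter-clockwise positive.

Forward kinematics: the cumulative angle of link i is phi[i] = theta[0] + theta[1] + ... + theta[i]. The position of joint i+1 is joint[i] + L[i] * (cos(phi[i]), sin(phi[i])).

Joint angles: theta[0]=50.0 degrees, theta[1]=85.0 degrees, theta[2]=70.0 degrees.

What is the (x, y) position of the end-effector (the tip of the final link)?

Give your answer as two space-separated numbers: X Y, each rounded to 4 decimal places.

Answer: -9.7204 6.1303

Derivation:
joint[0] = (0.0000, 0.0000)  (base)
link 0: phi[0] = 50 = 50 deg
  cos(50 deg) = 0.6428, sin(50 deg) = 0.7660
  joint[1] = (0.0000, 0.0000) + 3.3 * (0.6428, 0.7660) = (0.0000 + 2.1212, 0.0000 + 2.5279) = (2.1212, 2.5279)
link 1: phi[1] = 50 + 85 = 135 deg
  cos(135 deg) = -0.7071, sin(135 deg) = 0.7071
  joint[2] = (2.1212, 2.5279) + 8.8 * (-0.7071, 0.7071) = (2.1212 + -6.2225, 2.5279 + 6.2225) = (-4.1013, 8.7505)
link 2: phi[2] = 50 + 85 + 70 = 205 deg
  cos(205 deg) = -0.9063, sin(205 deg) = -0.4226
  joint[3] = (-4.1013, 8.7505) + 6.2 * (-0.9063, -0.4226) = (-4.1013 + -5.6191, 8.7505 + -2.6202) = (-9.7204, 6.1303)
End effector: (-9.7204, 6.1303)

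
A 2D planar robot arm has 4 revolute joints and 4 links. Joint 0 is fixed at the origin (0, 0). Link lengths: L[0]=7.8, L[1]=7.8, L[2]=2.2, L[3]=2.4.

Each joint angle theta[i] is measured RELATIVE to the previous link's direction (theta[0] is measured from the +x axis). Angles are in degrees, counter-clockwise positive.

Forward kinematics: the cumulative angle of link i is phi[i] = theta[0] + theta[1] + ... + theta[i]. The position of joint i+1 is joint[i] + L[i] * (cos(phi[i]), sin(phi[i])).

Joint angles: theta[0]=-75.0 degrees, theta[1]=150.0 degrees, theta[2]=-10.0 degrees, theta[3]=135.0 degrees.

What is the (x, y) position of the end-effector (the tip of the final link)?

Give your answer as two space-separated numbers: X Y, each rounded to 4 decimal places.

joint[0] = (0.0000, 0.0000)  (base)
link 0: phi[0] = -75 = -75 deg
  cos(-75 deg) = 0.2588, sin(-75 deg) = -0.9659
  joint[1] = (0.0000, 0.0000) + 7.8 * (0.2588, -0.9659) = (0.0000 + 2.0188, 0.0000 + -7.5342) = (2.0188, -7.5342)
link 1: phi[1] = -75 + 150 = 75 deg
  cos(75 deg) = 0.2588, sin(75 deg) = 0.9659
  joint[2] = (2.0188, -7.5342) + 7.8 * (0.2588, 0.9659) = (2.0188 + 2.0188, -7.5342 + 7.5342) = (4.0376, 0.0000)
link 2: phi[2] = -75 + 150 + -10 = 65 deg
  cos(65 deg) = 0.4226, sin(65 deg) = 0.9063
  joint[3] = (4.0376, 0.0000) + 2.2 * (0.4226, 0.9063) = (4.0376 + 0.9298, 0.0000 + 1.9939) = (4.9673, 1.9939)
link 3: phi[3] = -75 + 150 + -10 + 135 = 200 deg
  cos(200 deg) = -0.9397, sin(200 deg) = -0.3420
  joint[4] = (4.9673, 1.9939) + 2.4 * (-0.9397, -0.3420) = (4.9673 + -2.2553, 1.9939 + -0.8208) = (2.7121, 1.1730)
End effector: (2.7121, 1.1730)

Answer: 2.7121 1.1730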